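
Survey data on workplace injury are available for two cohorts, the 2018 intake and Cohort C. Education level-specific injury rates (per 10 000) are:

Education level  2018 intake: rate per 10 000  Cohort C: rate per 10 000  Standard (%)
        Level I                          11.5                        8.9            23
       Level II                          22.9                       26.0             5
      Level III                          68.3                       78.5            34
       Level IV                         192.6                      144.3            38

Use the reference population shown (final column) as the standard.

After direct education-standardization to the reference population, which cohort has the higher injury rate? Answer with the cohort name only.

Standard weights: 0.23, 0.05, 0.34, 0.38.
The 2018 intake: 0.2300×11.5 + 0.0500×22.9 + 0.3400×68.3 + 0.3800×192.6 = 100.2000 per 10 000.
Cohort C: 0.2300×8.9 + 0.0500×26.0 + 0.3400×78.5 + 0.3800×144.3 = 84.8710 per 10 000.

2018 intake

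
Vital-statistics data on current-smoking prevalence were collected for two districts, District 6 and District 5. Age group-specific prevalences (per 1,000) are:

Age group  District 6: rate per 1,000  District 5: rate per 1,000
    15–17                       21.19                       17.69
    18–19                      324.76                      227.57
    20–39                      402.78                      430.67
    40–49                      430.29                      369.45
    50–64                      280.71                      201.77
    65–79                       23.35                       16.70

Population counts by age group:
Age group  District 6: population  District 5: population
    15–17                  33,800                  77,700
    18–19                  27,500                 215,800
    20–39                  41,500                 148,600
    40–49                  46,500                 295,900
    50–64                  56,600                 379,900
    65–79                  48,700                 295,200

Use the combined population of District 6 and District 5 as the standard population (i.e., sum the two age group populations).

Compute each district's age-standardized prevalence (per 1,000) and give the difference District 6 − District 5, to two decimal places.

45.76

Combined standard total = 1,667,700; weights = 0.0669, 0.1459, 0.1140, 0.2053, 0.2617, 0.2062.
District 6: 0.0669×21.19 + 0.1459×324.76 + 0.1140×402.78 + 0.2053×430.29 + 0.2617×280.71 + 0.2062×23.35 = 261.3399 per 1,000.
District 5: 0.0669×17.69 + 0.1459×227.57 + 0.1140×430.67 + 0.2053×369.45 + 0.2617×201.77 + 0.2062×16.70 = 215.5819 per 1,000.
Difference = 261.3399 − 215.5819 = 45.7580.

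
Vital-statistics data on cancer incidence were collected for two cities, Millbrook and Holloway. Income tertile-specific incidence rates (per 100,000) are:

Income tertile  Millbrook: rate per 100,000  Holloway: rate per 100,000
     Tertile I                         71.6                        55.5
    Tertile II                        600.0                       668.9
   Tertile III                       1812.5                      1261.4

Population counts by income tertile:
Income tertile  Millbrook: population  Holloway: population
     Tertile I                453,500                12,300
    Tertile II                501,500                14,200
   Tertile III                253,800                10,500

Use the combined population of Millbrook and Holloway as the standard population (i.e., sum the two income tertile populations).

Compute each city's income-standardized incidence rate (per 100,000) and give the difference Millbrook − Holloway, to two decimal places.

94.42

Combined standard total = 1,245,800; weights = 0.3739, 0.4140, 0.2122.
Millbrook: 0.3739×71.6 + 0.4140×600.0 + 0.2122×1812.5 = 659.6685 per 100,000.
Holloway: 0.3739×55.5 + 0.4140×668.9 + 0.2122×1261.4 = 565.2526 per 100,000.
Difference = 659.6685 − 565.2526 = 94.4159.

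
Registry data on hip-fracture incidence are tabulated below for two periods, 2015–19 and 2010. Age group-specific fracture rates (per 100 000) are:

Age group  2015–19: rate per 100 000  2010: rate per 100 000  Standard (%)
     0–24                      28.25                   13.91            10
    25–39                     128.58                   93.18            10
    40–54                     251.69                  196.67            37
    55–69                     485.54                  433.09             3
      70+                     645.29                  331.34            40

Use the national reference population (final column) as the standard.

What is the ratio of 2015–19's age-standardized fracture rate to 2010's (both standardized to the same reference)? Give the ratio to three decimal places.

Standard weights: 0.10, 0.10, 0.37, 0.03, 0.40.
2015–19: 0.1000×28.25 + 0.1000×128.58 + 0.3700×251.69 + 0.0300×485.54 + 0.4000×645.29 = 381.4905 per 100 000.
2010: 0.1000×13.91 + 0.1000×93.18 + 0.3700×196.67 + 0.0300×433.09 + 0.4000×331.34 = 229.0056 per 100 000.
Ratio = 381.4905 ÷ 229.0056 = 1.66586.

1.666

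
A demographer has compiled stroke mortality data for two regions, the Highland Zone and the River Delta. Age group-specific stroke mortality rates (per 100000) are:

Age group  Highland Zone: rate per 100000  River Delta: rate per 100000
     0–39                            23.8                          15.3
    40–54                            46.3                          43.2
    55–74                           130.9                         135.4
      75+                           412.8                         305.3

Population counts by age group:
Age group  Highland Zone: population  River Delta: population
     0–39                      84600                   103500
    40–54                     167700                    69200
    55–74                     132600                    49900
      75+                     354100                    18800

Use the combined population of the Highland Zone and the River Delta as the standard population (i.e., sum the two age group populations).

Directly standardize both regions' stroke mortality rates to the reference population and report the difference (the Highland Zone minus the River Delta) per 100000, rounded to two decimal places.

Combined standard total = 980400; weights = 0.1919, 0.2416, 0.1861, 0.3804.
The Highland Zone: 0.1919×23.8 + 0.2416×46.3 + 0.1861×130.9 + 0.3804×412.8 = 197.1314 per 100000.
The River Delta: 0.1919×15.3 + 0.2416×43.2 + 0.1861×135.4 + 0.3804×305.3 = 154.7010 per 100000.
Difference = 197.1314 − 154.7010 = 42.4304.

42.43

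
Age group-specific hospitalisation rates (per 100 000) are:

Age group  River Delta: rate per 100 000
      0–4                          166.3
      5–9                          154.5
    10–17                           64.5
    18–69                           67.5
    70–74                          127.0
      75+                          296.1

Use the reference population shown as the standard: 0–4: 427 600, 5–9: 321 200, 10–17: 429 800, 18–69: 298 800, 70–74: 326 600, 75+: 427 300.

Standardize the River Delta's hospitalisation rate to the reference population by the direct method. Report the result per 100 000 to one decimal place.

150.9

Standard total = 2 231 300; weights = 0.1916, 0.1440, 0.1926, 0.1339, 0.1464, 0.1915.
Standardized rate: 0.1916×166.3 + 0.1440×154.5 + 0.1926×64.5 + 0.1339×67.5 + 0.1464×127.0 + 0.1915×296.1 = 150.8664 per 100 000.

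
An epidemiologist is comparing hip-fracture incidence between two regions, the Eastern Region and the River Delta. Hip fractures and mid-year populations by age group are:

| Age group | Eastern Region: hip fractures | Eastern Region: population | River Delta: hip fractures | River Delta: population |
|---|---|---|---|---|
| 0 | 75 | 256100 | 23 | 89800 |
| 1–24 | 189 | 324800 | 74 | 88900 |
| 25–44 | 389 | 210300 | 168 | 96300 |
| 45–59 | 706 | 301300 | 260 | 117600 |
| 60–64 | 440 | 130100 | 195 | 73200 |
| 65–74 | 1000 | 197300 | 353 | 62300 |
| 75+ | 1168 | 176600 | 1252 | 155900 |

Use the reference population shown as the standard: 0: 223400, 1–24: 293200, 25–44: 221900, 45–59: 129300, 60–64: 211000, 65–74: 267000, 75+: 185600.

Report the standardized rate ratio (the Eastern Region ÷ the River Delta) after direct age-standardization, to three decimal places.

Age-specific rates per 100000 for the Eastern Region: 29.29, 58.19, 184.97, 234.32, 338.20, 506.84, 661.38.
For the River Delta: 25.61, 83.24, 174.45, 221.09, 266.39, 566.61, 803.08.
Standard total = 1531400; weights = 0.1459, 0.1915, 0.1449, 0.0844, 0.1378, 0.1744, 0.1212.
The Eastern Region: 0.1459×29.29 + 0.1915×58.19 + 0.1449×184.97 + 0.0844×234.32 + 0.1378×338.20 + 0.1744×506.84 + 0.1212×661.38 = 277.1232 per 100000.
The River Delta: 0.1459×25.61 + 0.1915×83.24 + 0.1449×174.45 + 0.0844×221.09 + 0.1378×266.39 + 0.1744×566.61 + 0.1212×803.08 = 296.4425 per 100000.
Ratio = 277.1232 ÷ 296.4425 = 0.93483.

0.935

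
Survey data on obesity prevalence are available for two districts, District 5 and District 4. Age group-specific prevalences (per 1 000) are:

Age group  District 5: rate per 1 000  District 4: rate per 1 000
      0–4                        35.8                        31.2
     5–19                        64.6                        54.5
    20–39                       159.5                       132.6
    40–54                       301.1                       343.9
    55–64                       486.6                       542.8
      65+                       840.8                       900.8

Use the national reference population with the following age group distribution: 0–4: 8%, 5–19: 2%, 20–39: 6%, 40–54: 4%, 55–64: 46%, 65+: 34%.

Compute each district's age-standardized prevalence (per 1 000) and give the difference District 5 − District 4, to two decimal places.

-45.78

Standard weights: 0.08, 0.02, 0.06, 0.04, 0.46, 0.34.
District 5: 0.0800×35.8 + 0.0200×64.6 + 0.0600×159.5 + 0.0400×301.1 + 0.4600×486.6 + 0.3400×840.8 = 535.4780 per 1 000.
District 4: 0.0800×31.2 + 0.0200×54.5 + 0.0600×132.6 + 0.0400×343.9 + 0.4600×542.8 + 0.3400×900.8 = 581.2580 per 1 000.
Difference = 535.4780 − 581.2580 = -45.7800.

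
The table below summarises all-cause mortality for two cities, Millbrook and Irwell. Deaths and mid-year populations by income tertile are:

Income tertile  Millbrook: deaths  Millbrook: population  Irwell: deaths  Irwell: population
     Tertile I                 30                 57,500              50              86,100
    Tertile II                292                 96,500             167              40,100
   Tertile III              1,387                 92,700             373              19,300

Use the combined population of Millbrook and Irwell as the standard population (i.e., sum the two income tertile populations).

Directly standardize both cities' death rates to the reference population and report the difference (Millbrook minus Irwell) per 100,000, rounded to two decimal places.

-166.45

Income-specific rates per 100,000 for Millbrook: 52.17, 302.59, 1496.22.
For Irwell: 58.07, 416.46, 1932.64.
Combined standard total = 392,200; weights = 0.3661, 0.3483, 0.2856.
Millbrook: 0.3661×52.17 + 0.3483×302.59 + 0.2856×1496.22 = 551.7674 per 100,000.
Irwell: 0.3661×58.07 + 0.3483×416.46 + 0.2856×1932.64 = 718.2136 per 100,000.
Difference = 551.7674 − 718.2136 = -166.4462.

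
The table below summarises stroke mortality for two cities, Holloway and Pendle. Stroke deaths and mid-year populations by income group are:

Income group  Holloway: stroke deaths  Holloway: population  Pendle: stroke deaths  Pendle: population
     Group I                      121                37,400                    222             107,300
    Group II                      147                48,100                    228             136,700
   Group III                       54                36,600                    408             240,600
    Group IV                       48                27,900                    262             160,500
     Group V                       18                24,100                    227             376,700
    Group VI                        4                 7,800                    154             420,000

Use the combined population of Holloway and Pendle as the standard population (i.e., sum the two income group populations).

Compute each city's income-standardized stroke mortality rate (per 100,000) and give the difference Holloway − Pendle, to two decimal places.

Income-specific rates per 100,000 for Holloway: 323.53, 305.61, 147.54, 172.04, 74.69, 51.28.
For Pendle: 206.90, 166.79, 169.58, 163.24, 60.26, 36.67.
Combined standard total = 1,623,700; weights = 0.0891, 0.1138, 0.1707, 0.1160, 0.2468, 0.2635.
Holloway: 0.0891×323.53 + 0.1138×305.61 + 0.1707×147.54 + 0.1160×172.04 + 0.2468×74.69 + 0.2635×51.28 = 140.7138 per 100,000.
Pendle: 0.0891×206.90 + 0.1138×166.79 + 0.1707×169.58 + 0.1160×163.24 + 0.2468×60.26 + 0.2635×36.67 = 109.8476 per 100,000.
Difference = 140.7138 − 109.8476 = 30.8662.

30.87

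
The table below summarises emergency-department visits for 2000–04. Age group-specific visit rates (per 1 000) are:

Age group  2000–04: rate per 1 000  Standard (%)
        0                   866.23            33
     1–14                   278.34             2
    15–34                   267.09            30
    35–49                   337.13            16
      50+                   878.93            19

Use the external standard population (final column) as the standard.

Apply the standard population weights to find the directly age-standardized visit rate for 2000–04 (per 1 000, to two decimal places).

Standard weights: 0.33, 0.02, 0.30, 0.16, 0.19.
Standardized rate: 0.3300×866.23 + 0.0200×278.34 + 0.3000×267.09 + 0.1600×337.13 + 0.1900×878.93 = 592.4872 per 1 000.

592.49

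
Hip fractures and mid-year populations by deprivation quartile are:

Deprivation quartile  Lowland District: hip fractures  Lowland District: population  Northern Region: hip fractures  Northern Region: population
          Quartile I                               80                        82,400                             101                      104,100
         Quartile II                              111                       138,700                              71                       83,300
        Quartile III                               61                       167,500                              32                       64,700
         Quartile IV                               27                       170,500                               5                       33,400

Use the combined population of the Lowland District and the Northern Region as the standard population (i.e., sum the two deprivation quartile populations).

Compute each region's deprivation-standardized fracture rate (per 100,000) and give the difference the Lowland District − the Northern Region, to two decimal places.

Deprivation-specific rates per 100,000 for the Lowland District: 97.09, 80.03, 36.42, 15.84.
For the Northern Region: 97.02, 85.23, 49.46, 14.97.
Combined standard total = 844,600; weights = 0.2208, 0.2628, 0.2749, 0.2414.
The Lowland District: 0.2208×97.09 + 0.2628×80.03 + 0.2749×36.42 + 0.2414×15.84 = 56.3087 per 100,000.
The Northern Region: 0.2208×97.02 + 0.2628×85.23 + 0.2749×49.46 + 0.2414×14.97 = 61.0388 per 100,000.
Difference = 56.3087 − 61.0388 = -4.7301.

-4.73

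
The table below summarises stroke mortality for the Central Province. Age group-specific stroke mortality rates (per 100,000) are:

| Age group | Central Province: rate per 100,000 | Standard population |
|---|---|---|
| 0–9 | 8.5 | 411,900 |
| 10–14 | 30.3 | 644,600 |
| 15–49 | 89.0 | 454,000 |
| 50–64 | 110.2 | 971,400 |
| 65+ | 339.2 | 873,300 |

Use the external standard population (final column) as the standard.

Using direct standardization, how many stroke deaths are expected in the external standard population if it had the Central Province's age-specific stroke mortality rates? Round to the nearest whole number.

4667

Expected stroke deaths = Σ (standard pop × age-specific rate ÷ 100,000)
= 411,900×8.5/100,000 + 644,600×30.3/100,000 + 454,000×89.0/100,000 + 971,400×110.2/100,000 + 873,300×339.2/100,000
= 35.01 + 195.31 + 404.06 + 1070.48 + 2962.23 = 4667.10.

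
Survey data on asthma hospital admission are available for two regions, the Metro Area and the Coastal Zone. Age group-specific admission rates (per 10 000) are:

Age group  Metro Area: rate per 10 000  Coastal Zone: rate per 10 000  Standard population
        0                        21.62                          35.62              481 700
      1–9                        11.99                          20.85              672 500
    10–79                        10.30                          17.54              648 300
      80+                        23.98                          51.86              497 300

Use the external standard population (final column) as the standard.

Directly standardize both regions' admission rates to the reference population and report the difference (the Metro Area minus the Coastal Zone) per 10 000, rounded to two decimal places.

Standard total = 2 299 800; weights = 0.2095, 0.2924, 0.2819, 0.2162.
The Metro Area: 0.2095×21.62 + 0.2924×11.99 + 0.2819×10.30 + 0.2162×23.98 = 16.1233 per 10 000.
The Coastal Zone: 0.2095×35.62 + 0.2924×20.85 + 0.2819×17.54 + 0.2162×51.86 = 29.7160 per 10 000.
Difference = 16.1233 − 29.7160 = -13.5927.

-13.59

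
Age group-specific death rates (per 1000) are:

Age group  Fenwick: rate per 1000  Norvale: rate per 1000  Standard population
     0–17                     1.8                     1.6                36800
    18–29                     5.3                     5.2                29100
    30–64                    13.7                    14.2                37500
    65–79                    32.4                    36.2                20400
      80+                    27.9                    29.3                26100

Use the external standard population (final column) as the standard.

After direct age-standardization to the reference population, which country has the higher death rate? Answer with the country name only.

Standard total = 149900; weights = 0.2455, 0.1941, 0.2502, 0.1361, 0.1741.
Fenwick: 0.2455×1.8 + 0.1941×5.3 + 0.2502×13.7 + 0.1361×32.4 + 0.1741×27.9 = 14.1652 per 1000.
Norvale: 0.2455×1.6 + 0.1941×5.2 + 0.2502×14.2 + 0.1361×36.2 + 0.1741×29.3 = 14.9827 per 1000.

Norvale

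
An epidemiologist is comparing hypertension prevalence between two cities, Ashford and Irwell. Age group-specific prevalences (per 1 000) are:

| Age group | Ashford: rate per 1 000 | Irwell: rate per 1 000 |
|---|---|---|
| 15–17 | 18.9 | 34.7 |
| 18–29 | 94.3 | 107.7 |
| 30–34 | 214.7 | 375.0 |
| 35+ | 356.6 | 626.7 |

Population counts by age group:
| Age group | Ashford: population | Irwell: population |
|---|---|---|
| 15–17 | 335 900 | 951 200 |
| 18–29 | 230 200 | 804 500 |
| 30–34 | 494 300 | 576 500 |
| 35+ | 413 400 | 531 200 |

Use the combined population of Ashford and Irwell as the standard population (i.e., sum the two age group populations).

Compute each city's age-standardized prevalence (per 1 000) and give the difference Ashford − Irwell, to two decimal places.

Combined standard total = 4 337 200; weights = 0.2968, 0.2386, 0.2469, 0.2178.
Ashford: 0.2968×18.9 + 0.2386×94.3 + 0.2469×214.7 + 0.2178×356.6 = 158.7761 per 1 000.
Irwell: 0.2968×34.7 + 0.2386×107.7 + 0.2469×375.0 + 0.2178×626.7 = 265.0628 per 1 000.
Difference = 158.7761 − 265.0628 = -106.2867.

-106.29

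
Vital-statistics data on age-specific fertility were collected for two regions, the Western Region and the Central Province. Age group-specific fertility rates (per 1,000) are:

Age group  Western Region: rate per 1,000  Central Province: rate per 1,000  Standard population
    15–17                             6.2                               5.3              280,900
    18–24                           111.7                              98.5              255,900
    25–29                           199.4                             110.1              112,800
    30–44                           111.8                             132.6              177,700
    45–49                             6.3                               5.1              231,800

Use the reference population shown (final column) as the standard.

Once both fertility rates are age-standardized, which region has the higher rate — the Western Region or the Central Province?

Western Region

Standard total = 1,059,100; weights = 0.2652, 0.2416, 0.1065, 0.1678, 0.2189.
The Western Region: 0.2652×6.2 + 0.2416×111.7 + 0.1065×199.4 + 0.1678×111.8 + 0.2189×6.3 = 70.0077 per 1,000.
The Central Province: 0.2652×5.3 + 0.2416×98.5 + 0.1065×110.1 + 0.1678×132.6 + 0.2189×5.1 = 60.2959 per 1,000.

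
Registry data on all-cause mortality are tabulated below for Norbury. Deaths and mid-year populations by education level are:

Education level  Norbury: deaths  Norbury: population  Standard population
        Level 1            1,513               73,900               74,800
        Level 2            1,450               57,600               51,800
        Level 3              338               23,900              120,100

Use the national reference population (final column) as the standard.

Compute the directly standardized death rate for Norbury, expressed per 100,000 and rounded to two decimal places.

Education-specific rates per 100,000 for Norbury: 2047.36, 2517.36, 1414.23.
Standard total = 246,700; weights = 0.3032, 0.2100, 0.4868.
Standardized rate: 0.3032×2047.36 + 0.2100×2517.36 + 0.4868×1414.23 = 1837.8211 per 100,000.

1837.82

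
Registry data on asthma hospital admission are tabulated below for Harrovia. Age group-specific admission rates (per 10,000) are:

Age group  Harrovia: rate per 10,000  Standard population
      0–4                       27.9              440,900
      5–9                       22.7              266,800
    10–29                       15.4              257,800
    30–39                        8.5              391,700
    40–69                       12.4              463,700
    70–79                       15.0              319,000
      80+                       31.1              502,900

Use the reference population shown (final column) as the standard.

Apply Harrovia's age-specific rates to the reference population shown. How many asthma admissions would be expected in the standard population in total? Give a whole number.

5183

Expected asthma admissions = Σ (standard pop × age-specific rate ÷ 10,000)
= 440,900×27.9/10,000 + 266,800×22.7/10,000 + 257,800×15.4/10,000 + 391,700×8.5/10,000 + 463,700×12.4/10,000 + 319,000×15.0/10,000 + 502,900×31.1/10,000
= 1230.11 + 605.64 + 397.01 + 332.94 + 574.99 + 478.50 + 1564.02 = 5183.21.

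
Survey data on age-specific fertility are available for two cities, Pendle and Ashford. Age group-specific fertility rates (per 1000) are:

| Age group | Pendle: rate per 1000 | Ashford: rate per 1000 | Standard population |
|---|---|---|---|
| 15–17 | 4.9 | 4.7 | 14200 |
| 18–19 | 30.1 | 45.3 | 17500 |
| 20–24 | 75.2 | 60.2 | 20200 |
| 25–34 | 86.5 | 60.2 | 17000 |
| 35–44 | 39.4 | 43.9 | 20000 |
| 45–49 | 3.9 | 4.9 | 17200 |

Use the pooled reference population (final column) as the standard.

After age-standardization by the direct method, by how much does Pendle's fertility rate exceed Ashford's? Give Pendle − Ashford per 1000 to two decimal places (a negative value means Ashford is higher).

Standard total = 106100; weights = 0.1338, 0.1649, 0.1904, 0.1602, 0.1885, 0.1621.
Pendle: 0.1338×4.9 + 0.1649×30.1 + 0.1904×75.2 + 0.1602×86.5 + 0.1885×39.4 + 0.1621×3.9 = 41.8563 per 1000.
Ashford: 0.1338×4.7 + 0.1649×45.3 + 0.1904×60.2 + 0.1602×60.2 + 0.1885×43.9 + 0.1621×4.9 = 38.2772 per 1000.
Difference = 41.8563 − 38.2772 = 3.5791.

3.58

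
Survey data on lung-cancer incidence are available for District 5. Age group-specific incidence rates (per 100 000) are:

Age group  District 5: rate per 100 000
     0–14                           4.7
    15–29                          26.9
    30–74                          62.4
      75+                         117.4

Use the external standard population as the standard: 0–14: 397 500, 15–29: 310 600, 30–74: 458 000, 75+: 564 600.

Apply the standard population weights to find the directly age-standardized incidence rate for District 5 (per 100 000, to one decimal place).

Standard total = 1 730 700; weights = 0.2297, 0.1795, 0.2646, 0.3262.
Standardized rate: 0.2297×4.7 + 0.1795×26.9 + 0.2646×62.4 + 0.3262×117.4 = 60.7191 per 100 000.

60.7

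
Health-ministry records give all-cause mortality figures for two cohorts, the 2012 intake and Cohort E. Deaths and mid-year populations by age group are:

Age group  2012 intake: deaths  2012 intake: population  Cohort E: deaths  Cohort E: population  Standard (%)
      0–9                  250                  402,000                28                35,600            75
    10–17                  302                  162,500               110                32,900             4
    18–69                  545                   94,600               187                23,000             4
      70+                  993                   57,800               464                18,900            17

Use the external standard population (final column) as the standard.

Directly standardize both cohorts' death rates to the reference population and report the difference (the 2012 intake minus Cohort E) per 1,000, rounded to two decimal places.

Age-specific rates per 1,000 for the 2012 intake: 0.622, 1.858, 5.761, 17.180.
For Cohort E: 0.787, 3.343, 8.130, 24.550.
Standard weights: 0.75, 0.04, 0.04, 0.17.
The 2012 intake: 0.7500×0.622 + 0.0400×1.858 + 0.0400×5.761 + 0.1700×17.180 = 3.6918 per 1,000.
Cohort E: 0.7500×0.787 + 0.0400×3.343 + 0.0400×8.130 + 0.1700×24.550 = 5.2224 per 1,000.
Difference = 3.6918 − 5.2224 = -1.5306.

-1.53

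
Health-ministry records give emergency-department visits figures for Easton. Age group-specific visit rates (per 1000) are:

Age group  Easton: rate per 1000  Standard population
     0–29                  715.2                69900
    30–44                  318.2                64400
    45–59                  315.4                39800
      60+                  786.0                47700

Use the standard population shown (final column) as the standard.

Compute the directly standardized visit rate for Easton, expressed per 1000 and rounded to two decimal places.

543.42

Standard total = 221800; weights = 0.3151, 0.2904, 0.1794, 0.2151.
Standardized rate: 0.3151×715.2 + 0.2904×318.2 + 0.1794×315.4 + 0.2151×786.0 = 543.4161 per 1000.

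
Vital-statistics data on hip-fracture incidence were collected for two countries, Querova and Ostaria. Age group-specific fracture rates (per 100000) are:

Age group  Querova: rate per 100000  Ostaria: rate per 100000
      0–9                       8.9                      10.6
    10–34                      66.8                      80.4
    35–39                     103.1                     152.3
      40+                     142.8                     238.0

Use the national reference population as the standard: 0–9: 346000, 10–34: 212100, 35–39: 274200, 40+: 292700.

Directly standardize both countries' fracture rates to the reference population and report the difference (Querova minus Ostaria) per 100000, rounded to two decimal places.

-39.85

Standard total = 1125000; weights = 0.3076, 0.1885, 0.2437, 0.2602.
Querova: 0.3076×8.9 + 0.1885×66.8 + 0.2437×103.1 + 0.2602×142.8 = 77.6136 per 100000.
Ostaria: 0.3076×10.6 + 0.1885×80.4 + 0.2437×152.3 + 0.2602×238.0 = 117.4611 per 100000.
Difference = 77.6136 − 117.4611 = -39.8475.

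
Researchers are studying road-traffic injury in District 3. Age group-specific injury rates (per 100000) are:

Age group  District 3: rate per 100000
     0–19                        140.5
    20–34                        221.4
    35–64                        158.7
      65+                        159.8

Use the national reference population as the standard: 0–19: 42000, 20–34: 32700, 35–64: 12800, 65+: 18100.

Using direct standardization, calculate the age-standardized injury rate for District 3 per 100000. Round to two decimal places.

Standard total = 105600; weights = 0.3977, 0.3097, 0.1212, 0.1714.
Standardized rate: 0.3977×140.5 + 0.3097×221.4 + 0.1212×158.7 + 0.1714×159.8 = 171.0655 per 100000.

171.07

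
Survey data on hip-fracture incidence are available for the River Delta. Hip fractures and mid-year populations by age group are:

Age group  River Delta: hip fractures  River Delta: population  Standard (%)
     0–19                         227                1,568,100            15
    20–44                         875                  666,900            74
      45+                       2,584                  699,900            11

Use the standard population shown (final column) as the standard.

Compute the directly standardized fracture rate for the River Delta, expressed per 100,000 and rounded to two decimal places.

139.87

Age-specific rates per 100,000 for the River Delta: 14.48, 131.20, 369.20.
Standard weights: 0.15, 0.74, 0.11.
Standardized rate: 0.1500×14.48 + 0.7400×131.20 + 0.1100×369.20 = 139.8740 per 100,000.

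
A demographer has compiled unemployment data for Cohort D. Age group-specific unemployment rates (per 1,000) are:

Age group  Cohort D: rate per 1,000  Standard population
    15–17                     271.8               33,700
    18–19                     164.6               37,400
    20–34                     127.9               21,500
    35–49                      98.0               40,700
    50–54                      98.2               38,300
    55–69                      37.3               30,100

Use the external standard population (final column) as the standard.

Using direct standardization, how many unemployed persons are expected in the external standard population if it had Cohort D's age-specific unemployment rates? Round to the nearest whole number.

Expected unemployed persons = Σ (standard pop × age-specific rate ÷ 1,000)
= 33,700×271.8/1,000 + 37,400×164.6/1,000 + 21,500×127.9/1,000 + 40,700×98.0/1,000 + 38,300×98.2/1,000 + 30,100×37.3/1,000
= 9159.66 + 6156.04 + 2749.85 + 3988.60 + 3761.06 + 1122.73 = 26937.94.

26938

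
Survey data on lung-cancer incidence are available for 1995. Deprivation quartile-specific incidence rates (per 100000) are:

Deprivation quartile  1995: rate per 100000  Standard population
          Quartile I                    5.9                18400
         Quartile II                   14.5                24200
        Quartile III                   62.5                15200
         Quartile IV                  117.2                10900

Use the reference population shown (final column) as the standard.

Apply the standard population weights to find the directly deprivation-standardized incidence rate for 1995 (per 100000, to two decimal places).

39.11

Standard total = 68700; weights = 0.2678, 0.3523, 0.2213, 0.1587.
Standardized rate: 0.2678×5.9 + 0.3523×14.5 + 0.2213×62.5 + 0.1587×117.2 = 39.1112 per 100000.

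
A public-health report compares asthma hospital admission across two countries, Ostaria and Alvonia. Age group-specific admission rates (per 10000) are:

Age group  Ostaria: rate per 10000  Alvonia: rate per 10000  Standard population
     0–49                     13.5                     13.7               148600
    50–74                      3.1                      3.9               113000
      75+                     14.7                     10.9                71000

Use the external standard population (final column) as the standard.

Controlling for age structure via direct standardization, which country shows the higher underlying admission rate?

Ostaria

Standard total = 332600; weights = 0.4468, 0.3397, 0.2135.
Ostaria: 0.4468×13.5 + 0.3397×3.1 + 0.2135×14.7 = 10.2228 per 10000.
Alvonia: 0.4468×13.7 + 0.3397×3.9 + 0.2135×10.9 = 9.7728 per 10000.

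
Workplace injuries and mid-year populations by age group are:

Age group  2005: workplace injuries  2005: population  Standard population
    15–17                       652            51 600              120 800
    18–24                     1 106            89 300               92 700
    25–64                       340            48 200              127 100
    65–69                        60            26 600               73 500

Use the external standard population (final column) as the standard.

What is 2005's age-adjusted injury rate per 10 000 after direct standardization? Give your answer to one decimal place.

Age-specific rates per 10 000 for 2005: 126.36, 123.85, 70.54, 22.56.
Standard total = 414 100; weights = 0.2917, 0.2239, 0.3069, 0.1775.
Standardized rate: 0.2917×126.36 + 0.2239×123.85 + 0.3069×70.54 + 0.1775×22.56 = 90.2401 per 10 000.

90.2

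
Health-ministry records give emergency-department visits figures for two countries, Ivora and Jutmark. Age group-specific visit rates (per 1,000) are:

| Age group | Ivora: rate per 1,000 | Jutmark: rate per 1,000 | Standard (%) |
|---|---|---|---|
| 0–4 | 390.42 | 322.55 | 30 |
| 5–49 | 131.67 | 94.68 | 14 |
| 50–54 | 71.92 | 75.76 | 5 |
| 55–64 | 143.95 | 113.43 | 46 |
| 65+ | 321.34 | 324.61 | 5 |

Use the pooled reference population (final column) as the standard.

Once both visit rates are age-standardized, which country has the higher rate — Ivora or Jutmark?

Standard weights: 0.30, 0.14, 0.05, 0.46, 0.05.
Ivora: 0.3000×390.42 + 0.1400×131.67 + 0.0500×71.92 + 0.4600×143.95 + 0.0500×321.34 = 221.4398 per 1,000.
Jutmark: 0.3000×322.55 + 0.1400×94.68 + 0.0500×75.76 + 0.4600×113.43 + 0.0500×324.61 = 182.2165 per 1,000.

Ivora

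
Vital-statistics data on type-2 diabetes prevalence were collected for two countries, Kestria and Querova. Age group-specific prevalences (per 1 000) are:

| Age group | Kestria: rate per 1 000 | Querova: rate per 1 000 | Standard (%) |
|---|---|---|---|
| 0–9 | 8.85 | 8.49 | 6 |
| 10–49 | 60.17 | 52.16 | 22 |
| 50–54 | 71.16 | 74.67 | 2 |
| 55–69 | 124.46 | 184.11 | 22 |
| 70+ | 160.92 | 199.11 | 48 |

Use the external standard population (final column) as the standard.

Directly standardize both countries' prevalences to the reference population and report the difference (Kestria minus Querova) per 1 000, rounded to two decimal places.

-29.74

Standard weights: 0.06, 0.22, 0.02, 0.22, 0.48.
Kestria: 0.0600×8.85 + 0.2200×60.17 + 0.0200×71.16 + 0.2200×124.46 + 0.4800×160.92 = 119.8144 per 1 000.
Querova: 0.0600×8.49 + 0.2200×52.16 + 0.0200×74.67 + 0.2200×184.11 + 0.4800×199.11 = 149.5550 per 1 000.
Difference = 119.8144 − 149.5550 = -29.7406.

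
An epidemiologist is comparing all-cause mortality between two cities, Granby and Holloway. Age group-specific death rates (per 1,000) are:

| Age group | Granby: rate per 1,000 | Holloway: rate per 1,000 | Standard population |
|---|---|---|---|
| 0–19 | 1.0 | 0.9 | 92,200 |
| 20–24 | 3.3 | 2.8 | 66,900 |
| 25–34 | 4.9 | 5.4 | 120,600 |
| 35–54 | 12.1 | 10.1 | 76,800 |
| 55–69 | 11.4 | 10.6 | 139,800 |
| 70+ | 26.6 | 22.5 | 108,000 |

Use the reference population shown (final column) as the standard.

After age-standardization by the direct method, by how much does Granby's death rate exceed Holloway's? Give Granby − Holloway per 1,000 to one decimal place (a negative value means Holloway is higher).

Standard total = 604,300; weights = 0.1526, 0.1107, 0.1996, 0.1271, 0.2313, 0.1787.
Granby: 0.1526×1.0 + 0.1107×3.3 + 0.1996×4.9 + 0.1271×12.1 + 0.2313×11.4 + 0.1787×26.6 = 10.4248 per 1,000.
Holloway: 0.1526×0.9 + 0.1107×2.8 + 0.1996×5.4 + 0.1271×10.1 + 0.2313×10.6 + 0.1787×22.5 = 9.2820 per 1,000.
Difference = 10.4248 − 9.2820 = 1.1428.

1.1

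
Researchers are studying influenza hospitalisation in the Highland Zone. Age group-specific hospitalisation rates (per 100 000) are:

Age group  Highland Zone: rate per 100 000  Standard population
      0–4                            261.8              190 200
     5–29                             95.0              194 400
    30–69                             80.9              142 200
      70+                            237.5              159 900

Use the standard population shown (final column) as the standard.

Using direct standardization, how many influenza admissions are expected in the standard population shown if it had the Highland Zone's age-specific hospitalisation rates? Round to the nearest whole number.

Expected influenza admissions = Σ (standard pop × age-specific rate ÷ 100 000)
= 190 200×261.8/100 000 + 194 400×95.0/100 000 + 142 200×80.9/100 000 + 159 900×237.5/100 000
= 497.94 + 184.68 + 115.04 + 379.76 = 1177.43.

1177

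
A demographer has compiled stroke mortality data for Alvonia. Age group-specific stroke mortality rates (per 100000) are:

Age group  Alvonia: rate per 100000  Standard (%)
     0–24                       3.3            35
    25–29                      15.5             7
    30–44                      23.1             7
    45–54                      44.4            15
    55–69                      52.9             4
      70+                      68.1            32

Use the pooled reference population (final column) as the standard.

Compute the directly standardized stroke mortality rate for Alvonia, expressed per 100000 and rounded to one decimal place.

34.4

Standard weights: 0.35, 0.07, 0.07, 0.15, 0.04, 0.32.
Standardized rate: 0.3500×3.3 + 0.0700×15.5 + 0.0700×23.1 + 0.1500×44.4 + 0.0400×52.9 + 0.3200×68.1 = 34.4250 per 100000.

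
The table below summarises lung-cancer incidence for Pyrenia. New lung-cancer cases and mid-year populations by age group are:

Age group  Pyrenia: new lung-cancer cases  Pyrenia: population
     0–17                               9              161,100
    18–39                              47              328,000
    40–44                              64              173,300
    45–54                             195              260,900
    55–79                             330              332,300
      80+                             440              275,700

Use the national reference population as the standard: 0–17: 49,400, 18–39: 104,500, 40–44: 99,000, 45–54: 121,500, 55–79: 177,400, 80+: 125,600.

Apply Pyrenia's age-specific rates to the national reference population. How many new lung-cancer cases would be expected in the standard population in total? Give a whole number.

Age-specific rates per 100,000 for Pyrenia: 5.59, 14.33, 36.93, 74.74, 99.31, 159.59.
Expected new lung-cancer cases = Σ (standard pop × age-specific rate ÷ 100,000)
= 49,400×5.59/100,000 + 104,500×14.33/100,000 + 99,000×36.93/100,000 + 121,500×74.74/100,000 + 177,400×99.31/100,000 + 125,600×159.59/100,000
= 2.76 + 14.97 + 36.56 + 90.81 + 176.17 + 200.45 = 521.73.

522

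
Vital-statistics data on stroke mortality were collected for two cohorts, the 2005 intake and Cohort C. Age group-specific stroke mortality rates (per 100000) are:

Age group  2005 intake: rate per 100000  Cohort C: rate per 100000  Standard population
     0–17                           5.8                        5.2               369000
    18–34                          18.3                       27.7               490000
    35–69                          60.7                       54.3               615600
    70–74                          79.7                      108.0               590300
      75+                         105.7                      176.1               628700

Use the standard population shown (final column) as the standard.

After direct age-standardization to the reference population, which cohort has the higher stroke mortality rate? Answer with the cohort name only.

Cohort C

Standard total = 2693600; weights = 0.1370, 0.1819, 0.2285, 0.2191, 0.2334.
The 2005 intake: 0.1370×5.8 + 0.1819×18.3 + 0.2285×60.7 + 0.2191×79.7 + 0.2334×105.7 = 60.1331 per 100000.
Cohort C: 0.1370×5.2 + 0.1819×27.7 + 0.2285×54.3 + 0.2191×108.0 + 0.2334×176.1 = 82.9319 per 100000.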